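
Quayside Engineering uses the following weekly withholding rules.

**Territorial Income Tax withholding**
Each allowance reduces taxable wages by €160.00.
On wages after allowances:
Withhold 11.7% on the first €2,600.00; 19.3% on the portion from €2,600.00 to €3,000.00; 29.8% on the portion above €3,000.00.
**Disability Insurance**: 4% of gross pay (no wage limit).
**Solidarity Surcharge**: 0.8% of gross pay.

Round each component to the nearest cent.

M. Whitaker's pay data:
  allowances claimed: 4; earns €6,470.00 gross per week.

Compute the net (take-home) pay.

Territorial Income Tax: taxable = €6,470.00 − 4×€160.00 = €5,830.00
  €381.40 + 29.8% × (€5,830.00 − €3,000.00) = €381.40 + 29.8% × €2,830.00 = €1,224.74
Disability Insurance: 4% × €6,470.00 = €258.80
Solidarity Surcharge: 0.8% × €6,470.00 = €51.76
Total withheld: €1,224.74 + €258.80 + €51.76 = €1,535.30
Net pay: €6,470.00 − €1,535.30 = €4,934.70

€4,934.70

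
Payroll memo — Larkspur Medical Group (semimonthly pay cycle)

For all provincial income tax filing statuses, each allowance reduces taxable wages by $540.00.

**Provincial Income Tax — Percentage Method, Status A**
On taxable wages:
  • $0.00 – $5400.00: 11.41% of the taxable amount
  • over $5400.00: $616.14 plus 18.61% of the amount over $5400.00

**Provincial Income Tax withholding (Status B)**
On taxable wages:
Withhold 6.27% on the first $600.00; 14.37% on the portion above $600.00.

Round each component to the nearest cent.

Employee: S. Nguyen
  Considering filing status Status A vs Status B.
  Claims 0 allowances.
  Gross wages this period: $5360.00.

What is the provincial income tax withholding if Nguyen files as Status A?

Provincial Income Tax (Status A): taxable = $5360.00
  11.41% × $5360.00 = $611.58

$611.58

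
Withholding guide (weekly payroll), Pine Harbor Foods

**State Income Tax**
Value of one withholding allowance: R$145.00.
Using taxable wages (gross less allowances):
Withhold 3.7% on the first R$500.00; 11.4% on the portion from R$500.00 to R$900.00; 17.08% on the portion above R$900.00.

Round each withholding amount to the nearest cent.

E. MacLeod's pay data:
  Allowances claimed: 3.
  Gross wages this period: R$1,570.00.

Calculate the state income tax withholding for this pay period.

R$104.24

State Income Tax: taxable = R$1,570.00 − 3×R$145.00 = R$1,135.00
  R$64.10 + 17.08% × (R$1,135.00 − R$900.00) = R$64.10 + 17.08% × R$235.00 = R$104.24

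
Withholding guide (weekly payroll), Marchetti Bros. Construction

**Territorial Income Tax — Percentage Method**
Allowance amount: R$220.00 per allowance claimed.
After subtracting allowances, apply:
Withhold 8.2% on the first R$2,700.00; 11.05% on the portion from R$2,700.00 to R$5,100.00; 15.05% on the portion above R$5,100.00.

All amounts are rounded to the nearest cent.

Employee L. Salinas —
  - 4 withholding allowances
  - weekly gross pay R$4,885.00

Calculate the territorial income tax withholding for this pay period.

Territorial Income Tax: taxable = R$4,885.00 − 4×R$220.00 = R$4,005.00
  R$221.40 + 11.05% × (R$4,005.00 − R$2,700.00) = R$221.40 + 11.05% × R$1,305.00 = R$365.60

R$365.60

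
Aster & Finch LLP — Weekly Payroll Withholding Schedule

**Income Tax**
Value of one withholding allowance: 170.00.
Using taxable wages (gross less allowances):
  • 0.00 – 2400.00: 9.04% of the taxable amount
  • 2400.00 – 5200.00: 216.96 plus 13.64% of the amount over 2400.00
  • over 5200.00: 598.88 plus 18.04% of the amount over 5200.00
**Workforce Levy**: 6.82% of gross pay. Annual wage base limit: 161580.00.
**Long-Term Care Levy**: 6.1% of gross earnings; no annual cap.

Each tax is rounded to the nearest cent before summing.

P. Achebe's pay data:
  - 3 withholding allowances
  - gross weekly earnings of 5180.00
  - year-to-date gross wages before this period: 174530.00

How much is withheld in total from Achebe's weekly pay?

842.57

Income Tax: taxable = 5180.00 − 3×170.00 = 4670.00
  216.96 + 13.64% × (4670.00 − 2400.00) = 216.96 + 13.64% × 2270.00 = 526.59
Workforce Levy: YTD 174530.00 ≥ cap 161580.00 → 0.00
Long-Term Care Levy: 6.1% × 5180.00 = 315.98
Total: 526.59 + 0.00 + 315.98 = 842.57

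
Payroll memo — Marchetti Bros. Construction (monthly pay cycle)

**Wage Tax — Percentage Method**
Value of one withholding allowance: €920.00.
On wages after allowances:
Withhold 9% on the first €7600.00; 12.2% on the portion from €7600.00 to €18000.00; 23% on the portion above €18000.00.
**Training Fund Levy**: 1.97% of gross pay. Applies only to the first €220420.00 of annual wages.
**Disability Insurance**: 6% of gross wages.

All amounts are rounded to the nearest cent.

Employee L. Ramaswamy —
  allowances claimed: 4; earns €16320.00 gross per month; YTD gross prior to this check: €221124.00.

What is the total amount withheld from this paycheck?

€2278.08

Wage Tax: taxable = €16320.00 − 4×€920.00 = €12640.00
  €684.00 + 12.2% × (€12640.00 − €7600.00) = €684.00 + 12.2% × €5040.00 = €1298.88
Training Fund Levy: YTD €221124.00 ≥ cap €220420.00 → €0.00
Disability Insurance: 6% × €16320.00 = €979.20
Total: €1298.88 + €0.00 + €979.20 = €2278.08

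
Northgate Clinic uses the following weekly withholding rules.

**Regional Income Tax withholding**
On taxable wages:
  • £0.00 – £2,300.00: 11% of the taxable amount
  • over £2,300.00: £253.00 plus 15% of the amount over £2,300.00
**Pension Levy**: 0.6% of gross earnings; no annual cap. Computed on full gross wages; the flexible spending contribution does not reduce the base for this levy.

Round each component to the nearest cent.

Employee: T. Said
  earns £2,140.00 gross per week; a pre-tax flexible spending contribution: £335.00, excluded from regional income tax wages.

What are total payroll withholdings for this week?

£211.39

Regional Income Tax: taxable = £2,140.00 − £335.00 = £1,805.00
  11% × £1,805.00 = £198.55
Pension Levy: 0.6% × £2,140.00 = £12.84
Total: £198.55 + £12.84 = £211.39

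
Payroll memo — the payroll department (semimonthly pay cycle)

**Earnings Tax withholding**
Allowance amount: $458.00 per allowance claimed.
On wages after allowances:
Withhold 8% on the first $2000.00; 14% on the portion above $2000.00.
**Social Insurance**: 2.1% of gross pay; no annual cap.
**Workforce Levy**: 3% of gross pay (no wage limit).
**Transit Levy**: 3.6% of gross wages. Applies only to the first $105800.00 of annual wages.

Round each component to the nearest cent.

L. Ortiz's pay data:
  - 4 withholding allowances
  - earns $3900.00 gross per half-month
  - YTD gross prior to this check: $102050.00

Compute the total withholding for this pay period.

Earnings Tax: taxable = $3900.00 − 4×$458.00 = $2068.00
  $160.00 + 14% × ($2068.00 − $2000.00) = $160.00 + 14% × $68.00 = $169.52
Social Insurance: 2.1% × $3900.00 = $81.90
Workforce Levy: 3% × $3900.00 = $117.00
Transit Levy: cap $105800.00 − YTD $102050.00 = $3750.00 subject; 3.6% × $3750.00 = $135.00
Total: $169.52 + $81.90 + $117.00 + $135.00 = $503.42

$503.42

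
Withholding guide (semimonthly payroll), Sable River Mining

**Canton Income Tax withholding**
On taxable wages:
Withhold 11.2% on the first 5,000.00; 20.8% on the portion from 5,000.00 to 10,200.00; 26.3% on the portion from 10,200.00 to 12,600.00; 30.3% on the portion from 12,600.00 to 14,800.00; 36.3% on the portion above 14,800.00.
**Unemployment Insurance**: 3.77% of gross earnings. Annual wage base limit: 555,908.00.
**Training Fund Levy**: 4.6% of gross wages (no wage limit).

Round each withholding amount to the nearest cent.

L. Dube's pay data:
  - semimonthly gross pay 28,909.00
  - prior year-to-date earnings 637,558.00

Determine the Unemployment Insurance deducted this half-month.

0.00

Unemployment Insurance: YTD 637,558.00 ≥ cap 555,908.00 → 0.00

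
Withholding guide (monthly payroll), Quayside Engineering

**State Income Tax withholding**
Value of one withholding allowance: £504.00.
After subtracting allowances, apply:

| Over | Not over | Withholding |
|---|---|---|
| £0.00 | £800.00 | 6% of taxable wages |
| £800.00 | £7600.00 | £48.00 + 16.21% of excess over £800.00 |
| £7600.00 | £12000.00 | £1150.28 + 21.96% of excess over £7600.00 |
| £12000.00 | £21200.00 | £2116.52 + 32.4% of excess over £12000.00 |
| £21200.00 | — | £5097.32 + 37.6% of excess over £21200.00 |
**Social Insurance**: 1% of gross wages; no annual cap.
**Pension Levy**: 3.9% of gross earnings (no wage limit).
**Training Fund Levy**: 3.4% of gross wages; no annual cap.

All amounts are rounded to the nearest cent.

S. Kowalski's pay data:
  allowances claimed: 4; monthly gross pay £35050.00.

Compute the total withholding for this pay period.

£12456.05

State Income Tax: taxable = £35050.00 − 4×£504.00 = £33034.00
  £5097.32 + 37.6% × (£33034.00 − £21200.00) = £5097.32 + 37.6% × £11834.00 = £9546.90
Social Insurance: 1% × £35050.00 = £350.50
Pension Levy: 3.9% × £35050.00 = £1366.95
Training Fund Levy: 3.4% × £35050.00 = £1191.70
Total: £9546.90 + £350.50 + £1366.95 + £1191.70 = £12456.05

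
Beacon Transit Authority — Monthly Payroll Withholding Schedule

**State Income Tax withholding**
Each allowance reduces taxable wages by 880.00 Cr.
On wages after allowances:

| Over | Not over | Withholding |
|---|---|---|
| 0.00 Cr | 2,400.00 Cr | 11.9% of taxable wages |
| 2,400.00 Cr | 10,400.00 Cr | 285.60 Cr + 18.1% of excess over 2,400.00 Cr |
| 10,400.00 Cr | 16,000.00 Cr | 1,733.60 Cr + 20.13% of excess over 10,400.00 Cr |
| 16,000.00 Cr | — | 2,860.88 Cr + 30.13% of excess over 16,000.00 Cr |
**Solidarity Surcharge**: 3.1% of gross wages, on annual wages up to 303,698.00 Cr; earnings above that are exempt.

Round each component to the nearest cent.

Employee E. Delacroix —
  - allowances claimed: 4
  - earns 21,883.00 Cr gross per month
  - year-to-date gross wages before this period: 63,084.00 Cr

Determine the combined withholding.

4,251.22 Cr

State Income Tax: taxable = 21,883.00 Cr − 4×880.00 Cr = 18,363.00 Cr
  2,860.88 Cr + 30.13% × (18,363.00 Cr − 16,000.00 Cr) = 2,860.88 Cr + 30.13% × 2,363.00 Cr = 3,572.85 Cr
Solidarity Surcharge: 3.1% × 21,883.00 Cr = 678.37 Cr
Total: 3,572.85 Cr + 678.37 Cr = 4,251.22 Cr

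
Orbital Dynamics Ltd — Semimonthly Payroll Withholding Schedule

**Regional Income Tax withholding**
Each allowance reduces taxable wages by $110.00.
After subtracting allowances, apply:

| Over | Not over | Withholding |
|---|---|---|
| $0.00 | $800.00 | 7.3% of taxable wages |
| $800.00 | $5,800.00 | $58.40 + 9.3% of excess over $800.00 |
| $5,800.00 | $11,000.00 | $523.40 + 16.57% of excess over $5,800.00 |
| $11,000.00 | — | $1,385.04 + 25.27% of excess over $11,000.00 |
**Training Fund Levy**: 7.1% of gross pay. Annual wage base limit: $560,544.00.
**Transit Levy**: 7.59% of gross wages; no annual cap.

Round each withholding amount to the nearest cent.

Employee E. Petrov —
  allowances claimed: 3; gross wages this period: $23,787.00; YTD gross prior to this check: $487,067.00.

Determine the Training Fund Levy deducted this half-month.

$1,688.88

Training Fund Levy: 7.1% × $23,787.00 = $1,688.88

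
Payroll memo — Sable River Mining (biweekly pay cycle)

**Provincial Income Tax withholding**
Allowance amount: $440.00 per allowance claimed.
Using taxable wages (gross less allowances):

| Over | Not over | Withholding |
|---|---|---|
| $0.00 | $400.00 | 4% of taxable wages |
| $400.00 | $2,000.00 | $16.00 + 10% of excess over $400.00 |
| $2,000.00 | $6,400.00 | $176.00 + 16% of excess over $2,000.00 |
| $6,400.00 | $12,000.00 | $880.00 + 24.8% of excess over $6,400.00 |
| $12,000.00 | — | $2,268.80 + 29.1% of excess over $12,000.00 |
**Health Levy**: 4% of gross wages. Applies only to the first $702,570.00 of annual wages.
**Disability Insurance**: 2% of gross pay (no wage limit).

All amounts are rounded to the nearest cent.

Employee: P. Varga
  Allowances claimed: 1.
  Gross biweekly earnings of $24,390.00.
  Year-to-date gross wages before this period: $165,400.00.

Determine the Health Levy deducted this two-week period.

Health Levy: 4% × $24,390.00 = $975.60

$975.60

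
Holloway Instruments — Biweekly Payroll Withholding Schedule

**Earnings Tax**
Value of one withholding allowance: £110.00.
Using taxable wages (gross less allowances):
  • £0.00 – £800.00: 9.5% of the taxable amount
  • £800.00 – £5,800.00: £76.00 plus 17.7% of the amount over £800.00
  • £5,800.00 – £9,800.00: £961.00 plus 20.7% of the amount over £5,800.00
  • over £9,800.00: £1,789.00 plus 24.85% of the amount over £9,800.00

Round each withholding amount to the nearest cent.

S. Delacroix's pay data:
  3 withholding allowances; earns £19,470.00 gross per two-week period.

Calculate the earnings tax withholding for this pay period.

£4,109.99

Earnings Tax: taxable = £19,470.00 − 3×£110.00 = £19,140.00
  £1,789.00 + 24.85% × (£19,140.00 − £9,800.00) = £1,789.00 + 24.85% × £9,340.00 = £4,109.99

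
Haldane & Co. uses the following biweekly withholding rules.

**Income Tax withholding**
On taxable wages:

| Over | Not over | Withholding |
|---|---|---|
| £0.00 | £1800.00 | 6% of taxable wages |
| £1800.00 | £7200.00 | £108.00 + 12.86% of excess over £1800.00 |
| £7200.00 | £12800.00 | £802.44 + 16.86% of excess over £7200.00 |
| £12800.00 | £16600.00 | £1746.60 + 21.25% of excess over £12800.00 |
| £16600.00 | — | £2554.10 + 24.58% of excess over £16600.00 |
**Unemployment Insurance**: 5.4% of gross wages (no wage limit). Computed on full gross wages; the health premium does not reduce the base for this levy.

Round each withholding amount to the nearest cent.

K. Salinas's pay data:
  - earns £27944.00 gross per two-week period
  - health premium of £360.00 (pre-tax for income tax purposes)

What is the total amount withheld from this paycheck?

Income Tax: taxable = £27944.00 − £360.00 = £27584.00
  £2554.10 + 24.58% × (£27584.00 − £16600.00) = £2554.10 + 24.58% × £10984.00 = £5253.97
Unemployment Insurance: 5.4% × £27944.00 = £1508.98
Total: £5253.97 + £1508.98 = £6762.95

£6762.95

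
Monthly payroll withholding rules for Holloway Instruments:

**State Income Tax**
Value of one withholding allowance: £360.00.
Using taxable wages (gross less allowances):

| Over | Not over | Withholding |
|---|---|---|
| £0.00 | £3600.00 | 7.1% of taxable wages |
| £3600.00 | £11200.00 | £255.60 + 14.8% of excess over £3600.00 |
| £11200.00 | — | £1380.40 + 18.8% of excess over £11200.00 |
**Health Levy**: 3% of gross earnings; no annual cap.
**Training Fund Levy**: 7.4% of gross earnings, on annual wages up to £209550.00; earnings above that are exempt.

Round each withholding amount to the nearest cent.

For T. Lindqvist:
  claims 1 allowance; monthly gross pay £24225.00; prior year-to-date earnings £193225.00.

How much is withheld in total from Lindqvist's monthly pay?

State Income Tax: taxable = £24225.00 − 1×£360.00 = £23865.00
  £1380.40 + 18.8% × (£23865.00 − £11200.00) = £1380.40 + 18.8% × £12665.00 = £3761.42
Health Levy: 3% × £24225.00 = £726.75
Training Fund Levy: cap £209550.00 − YTD £193225.00 = £16325.00 subject; 7.4% × £16325.00 = £1208.05
Total: £3761.42 + £726.75 + £1208.05 = £5696.22

£5696.22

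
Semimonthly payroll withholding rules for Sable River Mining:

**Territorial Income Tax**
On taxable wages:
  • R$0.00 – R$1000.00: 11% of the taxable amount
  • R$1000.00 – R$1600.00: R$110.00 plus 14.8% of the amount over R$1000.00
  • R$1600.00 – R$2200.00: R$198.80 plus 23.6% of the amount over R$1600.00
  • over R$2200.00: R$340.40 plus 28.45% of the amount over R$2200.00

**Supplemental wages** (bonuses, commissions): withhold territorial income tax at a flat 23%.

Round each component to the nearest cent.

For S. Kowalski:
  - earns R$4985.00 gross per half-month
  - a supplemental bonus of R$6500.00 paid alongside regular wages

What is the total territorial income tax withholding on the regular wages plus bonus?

R$2627.73

Territorial Income Tax: taxable = R$4985.00
  R$340.40 + 28.45% × (R$4985.00 − R$2200.00) = R$340.40 + 28.45% × R$2785.00 = R$1132.73
Supplemental (23% flat on bonus): 23% × R$6500.00 = R$1495.00
Total territorial income tax: R$1132.73 + R$1495.00 = R$2627.73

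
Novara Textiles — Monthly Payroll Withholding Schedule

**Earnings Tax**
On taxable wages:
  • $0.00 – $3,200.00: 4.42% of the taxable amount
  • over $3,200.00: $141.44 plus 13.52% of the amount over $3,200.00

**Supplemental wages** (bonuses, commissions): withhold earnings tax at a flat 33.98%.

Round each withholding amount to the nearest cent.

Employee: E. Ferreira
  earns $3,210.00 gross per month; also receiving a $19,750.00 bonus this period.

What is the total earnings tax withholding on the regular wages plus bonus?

Earnings Tax: taxable = $3,210.00
  $141.44 + 13.52% × ($3,210.00 − $3,200.00) = $141.44 + 13.52% × $10.00 = $142.79
Supplemental (33.98% flat on bonus): 33.98% × $19,750.00 = $6,711.05
Total earnings tax: $142.79 + $6,711.05 = $6,853.84

$6,853.84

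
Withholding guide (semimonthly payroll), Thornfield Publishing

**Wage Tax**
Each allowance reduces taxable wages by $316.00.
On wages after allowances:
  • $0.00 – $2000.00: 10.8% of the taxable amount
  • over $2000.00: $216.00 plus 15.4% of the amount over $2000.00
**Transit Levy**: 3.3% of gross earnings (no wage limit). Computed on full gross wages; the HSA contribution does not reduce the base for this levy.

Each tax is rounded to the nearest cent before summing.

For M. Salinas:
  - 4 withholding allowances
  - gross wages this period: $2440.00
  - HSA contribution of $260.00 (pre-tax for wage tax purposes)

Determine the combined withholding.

$179.45

Wage Tax: taxable = $2440.00 − $260.00 − 4×$316.00 = $916.00
  10.8% × $916.00 = $98.93
Transit Levy: 3.3% × $2440.00 = $80.52
Total: $98.93 + $80.52 = $179.45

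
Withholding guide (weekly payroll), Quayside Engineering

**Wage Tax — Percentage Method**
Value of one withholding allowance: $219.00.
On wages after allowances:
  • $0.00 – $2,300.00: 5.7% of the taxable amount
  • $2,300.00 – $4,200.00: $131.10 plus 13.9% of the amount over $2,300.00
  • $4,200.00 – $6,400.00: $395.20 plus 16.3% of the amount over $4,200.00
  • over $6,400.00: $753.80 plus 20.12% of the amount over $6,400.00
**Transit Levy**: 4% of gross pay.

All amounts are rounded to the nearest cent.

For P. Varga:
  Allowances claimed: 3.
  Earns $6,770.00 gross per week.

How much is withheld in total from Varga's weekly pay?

$977.82

Wage Tax: taxable = $6,770.00 − 3×$219.00 = $6,113.00
  $395.20 + 16.3% × ($6,113.00 − $4,200.00) = $395.20 + 16.3% × $1,913.00 = $707.02
Transit Levy: 4% × $6,770.00 = $270.80
Total: $707.02 + $270.80 = $977.82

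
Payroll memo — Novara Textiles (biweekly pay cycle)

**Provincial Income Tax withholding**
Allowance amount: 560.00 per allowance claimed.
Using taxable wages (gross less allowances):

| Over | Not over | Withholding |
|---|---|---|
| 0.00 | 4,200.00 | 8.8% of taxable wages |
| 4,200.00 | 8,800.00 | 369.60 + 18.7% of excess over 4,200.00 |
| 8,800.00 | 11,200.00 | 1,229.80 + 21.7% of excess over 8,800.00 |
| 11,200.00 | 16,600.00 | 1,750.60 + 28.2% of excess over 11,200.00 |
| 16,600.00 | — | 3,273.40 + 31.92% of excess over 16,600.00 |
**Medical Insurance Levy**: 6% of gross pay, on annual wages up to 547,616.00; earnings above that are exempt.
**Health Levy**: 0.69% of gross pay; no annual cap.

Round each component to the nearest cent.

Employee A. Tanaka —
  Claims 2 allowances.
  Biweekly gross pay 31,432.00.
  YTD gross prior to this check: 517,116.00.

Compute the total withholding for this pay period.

Provincial Income Tax: taxable = 31,432.00 − 2×560.00 = 30,312.00
  3,273.40 + 31.92% × (30,312.00 − 16,600.00) = 3,273.40 + 31.92% × 13,712.00 = 7,650.27
Medical Insurance Levy: cap 547,616.00 − YTD 517,116.00 = 30,500.00 subject; 6% × 30,500.00 = 1,830.00
Health Levy: 0.69% × 31,432.00 = 216.88
Total: 7,650.27 + 1,830.00 + 216.88 = 9,697.15

9,697.15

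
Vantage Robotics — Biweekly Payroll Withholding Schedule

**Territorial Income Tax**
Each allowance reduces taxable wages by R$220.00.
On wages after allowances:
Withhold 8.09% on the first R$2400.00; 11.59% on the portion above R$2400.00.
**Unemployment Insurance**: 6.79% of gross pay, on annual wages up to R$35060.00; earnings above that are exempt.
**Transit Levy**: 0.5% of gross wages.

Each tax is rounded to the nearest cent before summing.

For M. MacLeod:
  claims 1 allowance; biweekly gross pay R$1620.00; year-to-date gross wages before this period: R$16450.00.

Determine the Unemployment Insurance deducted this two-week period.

Unemployment Insurance: 6.79% × R$1620.00 = R$110.00

R$110.00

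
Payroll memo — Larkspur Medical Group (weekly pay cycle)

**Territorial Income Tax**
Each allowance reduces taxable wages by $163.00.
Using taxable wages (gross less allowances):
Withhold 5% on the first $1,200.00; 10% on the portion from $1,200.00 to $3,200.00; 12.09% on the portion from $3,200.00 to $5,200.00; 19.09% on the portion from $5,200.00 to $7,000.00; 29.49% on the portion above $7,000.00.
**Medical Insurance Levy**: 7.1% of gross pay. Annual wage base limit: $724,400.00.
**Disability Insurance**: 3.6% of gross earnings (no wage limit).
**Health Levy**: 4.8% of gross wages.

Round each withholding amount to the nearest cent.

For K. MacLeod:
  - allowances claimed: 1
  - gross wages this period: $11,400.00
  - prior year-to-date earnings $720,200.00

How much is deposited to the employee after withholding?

$8,049.29

Territorial Income Tax: taxable = $11,400.00 − 1×$163.00 = $11,237.00
  $845.42 + 29.49% × ($11,237.00 − $7,000.00) = $845.42 + 29.49% × $4,237.00 = $2,094.91
Medical Insurance Levy: cap $724,400.00 − YTD $720,200.00 = $4,200.00 subject; 7.1% × $4,200.00 = $298.20
Disability Insurance: 3.6% × $11,400.00 = $410.40
Health Levy: 4.8% × $11,400.00 = $547.20
Total withheld: $2,094.91 + $298.20 + $410.40 + $547.20 = $3,350.71
Net pay: $11,400.00 − $3,350.71 = $8,049.29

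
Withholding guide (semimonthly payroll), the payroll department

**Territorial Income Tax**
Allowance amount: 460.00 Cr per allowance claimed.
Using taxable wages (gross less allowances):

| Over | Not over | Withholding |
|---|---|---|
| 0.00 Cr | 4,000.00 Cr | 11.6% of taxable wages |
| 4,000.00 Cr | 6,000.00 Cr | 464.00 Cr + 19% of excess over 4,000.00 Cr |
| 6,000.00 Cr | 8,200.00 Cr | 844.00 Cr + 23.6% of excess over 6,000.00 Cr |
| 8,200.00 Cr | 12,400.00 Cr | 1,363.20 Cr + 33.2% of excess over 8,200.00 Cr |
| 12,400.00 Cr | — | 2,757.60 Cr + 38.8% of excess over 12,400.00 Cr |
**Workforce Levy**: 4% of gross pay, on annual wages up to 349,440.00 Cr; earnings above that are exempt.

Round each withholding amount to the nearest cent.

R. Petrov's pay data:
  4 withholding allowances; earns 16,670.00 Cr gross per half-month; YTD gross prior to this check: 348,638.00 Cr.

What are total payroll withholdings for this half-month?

Territorial Income Tax: taxable = 16,670.00 Cr − 4×460.00 Cr = 14,830.00 Cr
  2,757.60 Cr + 38.8% × (14,830.00 Cr − 12,400.00 Cr) = 2,757.60 Cr + 38.8% × 2,430.00 Cr = 3,700.44 Cr
Workforce Levy: cap 349,440.00 Cr − YTD 348,638.00 Cr = 802.00 Cr subject; 4% × 802.00 Cr = 32.08 Cr
Total: 3,700.44 Cr + 32.08 Cr = 3,732.52 Cr

3,732.52 Cr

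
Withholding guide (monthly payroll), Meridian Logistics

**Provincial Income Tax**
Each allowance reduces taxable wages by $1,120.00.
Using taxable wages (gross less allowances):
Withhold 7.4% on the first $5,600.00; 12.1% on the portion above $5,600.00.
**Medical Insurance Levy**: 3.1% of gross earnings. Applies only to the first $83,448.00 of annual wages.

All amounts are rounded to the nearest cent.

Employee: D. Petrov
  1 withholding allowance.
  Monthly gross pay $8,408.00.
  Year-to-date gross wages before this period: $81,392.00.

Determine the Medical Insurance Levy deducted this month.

$63.74

Medical Insurance Levy: cap $83,448.00 − YTD $81,392.00 = $2,056.00 subject; 3.1% × $2,056.00 = $63.74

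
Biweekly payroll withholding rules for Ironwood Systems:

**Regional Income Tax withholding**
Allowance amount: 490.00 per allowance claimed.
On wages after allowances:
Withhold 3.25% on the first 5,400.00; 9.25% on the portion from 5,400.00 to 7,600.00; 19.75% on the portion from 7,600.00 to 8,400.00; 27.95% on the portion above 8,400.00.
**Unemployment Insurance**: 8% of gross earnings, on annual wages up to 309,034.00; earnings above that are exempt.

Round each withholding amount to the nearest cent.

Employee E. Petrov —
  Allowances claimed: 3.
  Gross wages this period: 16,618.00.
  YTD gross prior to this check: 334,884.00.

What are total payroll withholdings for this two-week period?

Regional Income Tax: taxable = 16,618.00 − 3×490.00 = 15,148.00
  537.00 + 27.95% × (15,148.00 − 8,400.00) = 537.00 + 27.95% × 6,748.00 = 2,423.07
Unemployment Insurance: YTD 334,884.00 ≥ cap 309,034.00 → 0.00
Total: 2,423.07 + 0.00 = 2,423.07

2,423.07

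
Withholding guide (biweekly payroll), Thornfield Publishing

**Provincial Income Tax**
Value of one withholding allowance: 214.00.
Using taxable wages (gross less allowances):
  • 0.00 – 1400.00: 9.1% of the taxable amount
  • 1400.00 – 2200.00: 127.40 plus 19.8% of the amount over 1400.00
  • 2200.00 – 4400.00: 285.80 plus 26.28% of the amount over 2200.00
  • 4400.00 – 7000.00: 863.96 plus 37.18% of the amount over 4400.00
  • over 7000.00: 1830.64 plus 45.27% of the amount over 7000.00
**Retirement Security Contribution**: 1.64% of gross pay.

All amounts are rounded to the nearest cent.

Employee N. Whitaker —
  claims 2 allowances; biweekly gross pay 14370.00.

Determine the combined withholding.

5208.95

Provincial Income Tax: taxable = 14370.00 − 2×214.00 = 13942.00
  1830.64 + 45.27% × (13942.00 − 7000.00) = 1830.64 + 45.27% × 6942.00 = 4973.28
Retirement Security Contribution: 1.64% × 14370.00 = 235.67
Total: 4973.28 + 235.67 = 5208.95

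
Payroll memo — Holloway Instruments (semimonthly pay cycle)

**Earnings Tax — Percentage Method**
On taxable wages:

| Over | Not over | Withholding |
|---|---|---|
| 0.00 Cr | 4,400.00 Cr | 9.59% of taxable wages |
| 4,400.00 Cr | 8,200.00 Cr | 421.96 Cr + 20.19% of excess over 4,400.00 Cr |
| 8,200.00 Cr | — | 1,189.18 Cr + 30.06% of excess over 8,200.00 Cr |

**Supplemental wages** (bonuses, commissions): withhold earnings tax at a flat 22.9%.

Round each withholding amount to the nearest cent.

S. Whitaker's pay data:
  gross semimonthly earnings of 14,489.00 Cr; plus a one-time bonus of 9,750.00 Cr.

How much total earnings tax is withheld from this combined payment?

Earnings Tax: taxable = 14,489.00 Cr
  1,189.18 Cr + 30.06% × (14,489.00 Cr − 8,200.00 Cr) = 1,189.18 Cr + 30.06% × 6,289.00 Cr = 3,079.65 Cr
Supplemental (22.9% flat on bonus): 22.9% × 9,750.00 Cr = 2,232.75 Cr
Total earnings tax: 3,079.65 Cr + 2,232.75 Cr = 5,312.40 Cr

5,312.40 Cr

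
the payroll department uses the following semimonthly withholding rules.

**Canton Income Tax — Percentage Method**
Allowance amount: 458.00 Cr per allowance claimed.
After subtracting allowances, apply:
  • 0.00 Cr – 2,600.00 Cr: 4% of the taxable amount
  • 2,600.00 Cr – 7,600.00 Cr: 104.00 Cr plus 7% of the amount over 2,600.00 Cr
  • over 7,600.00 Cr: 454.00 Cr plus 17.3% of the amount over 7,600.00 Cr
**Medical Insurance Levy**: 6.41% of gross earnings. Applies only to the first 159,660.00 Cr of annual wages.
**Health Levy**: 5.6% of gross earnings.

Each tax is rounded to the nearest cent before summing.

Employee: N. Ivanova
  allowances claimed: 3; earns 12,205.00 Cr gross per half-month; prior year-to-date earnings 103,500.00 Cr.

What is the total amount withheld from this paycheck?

Canton Income Tax: taxable = 12,205.00 Cr − 3×458.00 Cr = 10,831.00 Cr
  454.00 Cr + 17.3% × (10,831.00 Cr − 7,600.00 Cr) = 454.00 Cr + 17.3% × 3,231.00 Cr = 1,012.96 Cr
Medical Insurance Levy: 6.41% × 12,205.00 Cr = 782.34 Cr
Health Levy: 5.6% × 12,205.00 Cr = 683.48 Cr
Total: 1,012.96 Cr + 782.34 Cr + 683.48 Cr = 2,478.78 Cr

2,478.78 Cr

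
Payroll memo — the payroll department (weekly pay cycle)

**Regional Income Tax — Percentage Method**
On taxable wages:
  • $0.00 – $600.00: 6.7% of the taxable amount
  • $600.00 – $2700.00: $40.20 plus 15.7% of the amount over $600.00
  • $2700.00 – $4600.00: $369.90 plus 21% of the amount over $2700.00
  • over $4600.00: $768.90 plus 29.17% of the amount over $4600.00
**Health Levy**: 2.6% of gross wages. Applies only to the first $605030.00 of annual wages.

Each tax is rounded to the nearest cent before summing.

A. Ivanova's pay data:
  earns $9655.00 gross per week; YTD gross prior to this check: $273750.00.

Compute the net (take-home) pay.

$7160.53

Regional Income Tax: taxable = $9655.00
  $768.90 + 29.17% × ($9655.00 − $4600.00) = $768.90 + 29.17% × $5055.00 = $2243.44
Health Levy: 2.6% × $9655.00 = $251.03
Total withheld: $2243.44 + $251.03 = $2494.47
Net pay: $9655.00 − $2494.47 = $7160.53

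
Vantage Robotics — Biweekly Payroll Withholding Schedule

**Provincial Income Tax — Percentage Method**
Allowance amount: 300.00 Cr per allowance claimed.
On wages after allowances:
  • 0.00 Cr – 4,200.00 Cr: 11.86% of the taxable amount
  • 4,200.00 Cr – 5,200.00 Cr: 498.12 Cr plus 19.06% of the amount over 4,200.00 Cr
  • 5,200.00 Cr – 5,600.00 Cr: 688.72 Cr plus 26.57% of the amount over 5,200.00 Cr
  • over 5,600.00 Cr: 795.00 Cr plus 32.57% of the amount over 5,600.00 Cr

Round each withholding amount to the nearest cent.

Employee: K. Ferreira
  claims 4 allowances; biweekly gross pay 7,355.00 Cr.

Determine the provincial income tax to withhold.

975.76 Cr

Provincial Income Tax: taxable = 7,355.00 Cr − 4×300.00 Cr = 6,155.00 Cr
  795.00 Cr + 32.57% × (6,155.00 Cr − 5,600.00 Cr) = 795.00 Cr + 32.57% × 555.00 Cr = 975.76 Cr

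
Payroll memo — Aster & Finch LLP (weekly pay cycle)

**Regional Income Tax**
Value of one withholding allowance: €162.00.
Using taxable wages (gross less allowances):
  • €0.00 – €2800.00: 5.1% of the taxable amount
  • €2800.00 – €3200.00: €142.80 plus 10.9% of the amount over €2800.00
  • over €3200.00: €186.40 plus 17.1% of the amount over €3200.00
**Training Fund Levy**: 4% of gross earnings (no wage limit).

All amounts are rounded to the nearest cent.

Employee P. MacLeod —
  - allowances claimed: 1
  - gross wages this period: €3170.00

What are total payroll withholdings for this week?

€292.27

Regional Income Tax: taxable = €3170.00 − 1×€162.00 = €3008.00
  €142.80 + 10.9% × (€3008.00 − €2800.00) = €142.80 + 10.9% × €208.00 = €165.47
Training Fund Levy: 4% × €3170.00 = €126.80
Total: €165.47 + €126.80 = €292.27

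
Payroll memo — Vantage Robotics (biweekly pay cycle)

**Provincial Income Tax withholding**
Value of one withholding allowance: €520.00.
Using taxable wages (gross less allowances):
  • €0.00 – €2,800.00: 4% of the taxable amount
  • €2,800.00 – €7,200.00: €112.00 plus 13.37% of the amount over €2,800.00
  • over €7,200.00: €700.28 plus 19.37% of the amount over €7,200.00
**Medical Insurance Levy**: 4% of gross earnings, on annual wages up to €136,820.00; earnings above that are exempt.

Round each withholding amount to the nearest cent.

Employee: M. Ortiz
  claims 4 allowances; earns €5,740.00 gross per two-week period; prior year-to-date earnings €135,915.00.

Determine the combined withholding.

Provincial Income Tax: taxable = €5,740.00 − 4×€520.00 = €3,660.00
  €112.00 + 13.37% × (€3,660.00 − €2,800.00) = €112.00 + 13.37% × €860.00 = €226.98
Medical Insurance Levy: cap €136,820.00 − YTD €135,915.00 = €905.00 subject; 4% × €905.00 = €36.20
Total: €226.98 + €36.20 = €263.18

€263.18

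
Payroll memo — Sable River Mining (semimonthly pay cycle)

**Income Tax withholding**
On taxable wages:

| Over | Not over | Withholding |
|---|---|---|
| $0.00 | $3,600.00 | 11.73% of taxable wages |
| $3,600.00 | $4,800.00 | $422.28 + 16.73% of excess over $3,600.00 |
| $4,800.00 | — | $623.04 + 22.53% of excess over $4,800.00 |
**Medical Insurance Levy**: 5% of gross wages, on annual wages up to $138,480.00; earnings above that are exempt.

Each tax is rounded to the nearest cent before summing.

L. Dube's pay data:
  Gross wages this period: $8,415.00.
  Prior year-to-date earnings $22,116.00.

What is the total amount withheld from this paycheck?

Income Tax: taxable = $8,415.00
  $623.04 + 22.53% × ($8,415.00 − $4,800.00) = $623.04 + 22.53% × $3,615.00 = $1,437.50
Medical Insurance Levy: 5% × $8,415.00 = $420.75
Total: $1,437.50 + $420.75 = $1,858.25

$1,858.25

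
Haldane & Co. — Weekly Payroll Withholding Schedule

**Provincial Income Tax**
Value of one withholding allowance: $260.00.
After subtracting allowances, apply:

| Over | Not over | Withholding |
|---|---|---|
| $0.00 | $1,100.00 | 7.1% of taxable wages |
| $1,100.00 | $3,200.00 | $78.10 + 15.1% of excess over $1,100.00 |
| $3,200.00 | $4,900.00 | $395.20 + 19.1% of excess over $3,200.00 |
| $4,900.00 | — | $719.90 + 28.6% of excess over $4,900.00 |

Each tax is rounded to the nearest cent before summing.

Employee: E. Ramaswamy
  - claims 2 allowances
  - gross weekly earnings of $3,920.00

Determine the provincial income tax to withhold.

Provincial Income Tax: taxable = $3,920.00 − 2×$260.00 = $3,400.00
  $395.20 + 19.1% × ($3,400.00 − $3,200.00) = $395.20 + 19.1% × $200.00 = $433.40

$433.40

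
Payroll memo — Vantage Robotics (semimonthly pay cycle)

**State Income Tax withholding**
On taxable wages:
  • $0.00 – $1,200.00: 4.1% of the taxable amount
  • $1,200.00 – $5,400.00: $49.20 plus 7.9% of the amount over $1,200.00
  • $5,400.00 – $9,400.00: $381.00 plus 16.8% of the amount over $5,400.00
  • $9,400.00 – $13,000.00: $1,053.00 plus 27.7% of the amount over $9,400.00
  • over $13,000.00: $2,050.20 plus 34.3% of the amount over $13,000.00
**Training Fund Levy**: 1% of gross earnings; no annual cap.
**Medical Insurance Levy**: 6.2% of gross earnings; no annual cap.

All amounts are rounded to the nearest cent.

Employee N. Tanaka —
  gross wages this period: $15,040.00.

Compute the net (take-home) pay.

State Income Tax: taxable = $15,040.00
  $2,050.20 + 34.3% × ($15,040.00 − $13,000.00) = $2,050.20 + 34.3% × $2,040.00 = $2,749.92
Training Fund Levy: 1% × $15,040.00 = $150.40
Medical Insurance Levy: 6.2% × $15,040.00 = $932.48
Total withheld: $2,749.92 + $150.40 + $932.48 = $3,832.80
Net pay: $15,040.00 − $3,832.80 = $11,207.20

$11,207.20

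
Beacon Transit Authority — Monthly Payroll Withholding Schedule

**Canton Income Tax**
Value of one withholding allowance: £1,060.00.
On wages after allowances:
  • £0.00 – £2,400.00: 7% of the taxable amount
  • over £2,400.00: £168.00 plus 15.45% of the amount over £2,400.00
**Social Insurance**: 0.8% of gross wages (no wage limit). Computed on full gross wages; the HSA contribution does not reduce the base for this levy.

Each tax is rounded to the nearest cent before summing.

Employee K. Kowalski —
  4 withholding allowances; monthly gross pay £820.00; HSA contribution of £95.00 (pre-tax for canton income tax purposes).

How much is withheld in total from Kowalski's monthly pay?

£6.56

Canton Income Tax: taxable = £820.00 − £95.00 − 4×£1,060.00 = £-3,515.00
  Taxable ≤ 0 → £0.00
Social Insurance: 0.8% × £820.00 = £6.56
Total: £0.00 + £6.56 = £6.56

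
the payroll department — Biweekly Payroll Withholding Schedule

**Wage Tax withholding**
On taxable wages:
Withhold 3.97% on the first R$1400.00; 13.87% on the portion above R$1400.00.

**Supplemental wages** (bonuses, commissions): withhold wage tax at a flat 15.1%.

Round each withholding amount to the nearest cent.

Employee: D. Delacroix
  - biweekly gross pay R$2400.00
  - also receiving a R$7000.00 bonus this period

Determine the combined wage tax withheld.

Wage Tax: taxable = R$2400.00
  R$55.58 + 13.87% × (R$2400.00 − R$1400.00) = R$55.58 + 13.87% × R$1000.00 = R$194.28
Supplemental (15.1% flat on bonus): 15.1% × R$7000.00 = R$1057.00
Total wage tax: R$194.28 + R$1057.00 = R$1251.28

R$1251.28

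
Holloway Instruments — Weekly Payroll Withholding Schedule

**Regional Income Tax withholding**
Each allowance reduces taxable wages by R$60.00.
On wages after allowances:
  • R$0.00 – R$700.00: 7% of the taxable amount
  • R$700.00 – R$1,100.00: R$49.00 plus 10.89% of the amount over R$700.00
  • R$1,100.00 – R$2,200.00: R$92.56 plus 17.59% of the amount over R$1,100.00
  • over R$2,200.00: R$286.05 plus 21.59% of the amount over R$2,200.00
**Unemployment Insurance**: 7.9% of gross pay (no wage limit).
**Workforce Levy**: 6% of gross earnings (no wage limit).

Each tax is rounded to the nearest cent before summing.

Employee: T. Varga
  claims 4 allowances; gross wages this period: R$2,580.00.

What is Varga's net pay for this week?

R$1,905.10

Regional Income Tax: taxable = R$2,580.00 − 4×R$60.00 = R$2,340.00
  R$286.05 + 21.59% × (R$2,340.00 − R$2,200.00) = R$286.05 + 21.59% × R$140.00 = R$316.28
Unemployment Insurance: 7.9% × R$2,580.00 = R$203.82
Workforce Levy: 6% × R$2,580.00 = R$154.80
Total withheld: R$316.28 + R$203.82 + R$154.80 = R$674.90
Net pay: R$2,580.00 − R$674.90 = R$1,905.10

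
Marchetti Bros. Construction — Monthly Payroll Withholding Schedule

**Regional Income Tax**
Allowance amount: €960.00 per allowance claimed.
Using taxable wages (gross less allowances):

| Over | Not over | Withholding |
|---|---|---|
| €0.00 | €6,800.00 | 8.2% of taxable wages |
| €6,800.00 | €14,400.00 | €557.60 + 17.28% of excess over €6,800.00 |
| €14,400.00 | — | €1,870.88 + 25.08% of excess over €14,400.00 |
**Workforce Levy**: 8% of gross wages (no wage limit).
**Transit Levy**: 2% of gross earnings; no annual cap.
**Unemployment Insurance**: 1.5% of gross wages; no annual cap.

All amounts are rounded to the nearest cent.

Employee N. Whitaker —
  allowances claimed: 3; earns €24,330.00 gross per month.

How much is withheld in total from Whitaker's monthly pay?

€6,436.97

Regional Income Tax: taxable = €24,330.00 − 3×€960.00 = €21,450.00
  €1,870.88 + 25.08% × (€21,450.00 − €14,400.00) = €1,870.88 + 25.08% × €7,050.00 = €3,639.02
Workforce Levy: 8% × €24,330.00 = €1,946.40
Transit Levy: 2% × €24,330.00 = €486.60
Unemployment Insurance: 1.5% × €24,330.00 = €364.95
Total: €3,639.02 + €1,946.40 + €486.60 + €364.95 = €6,436.97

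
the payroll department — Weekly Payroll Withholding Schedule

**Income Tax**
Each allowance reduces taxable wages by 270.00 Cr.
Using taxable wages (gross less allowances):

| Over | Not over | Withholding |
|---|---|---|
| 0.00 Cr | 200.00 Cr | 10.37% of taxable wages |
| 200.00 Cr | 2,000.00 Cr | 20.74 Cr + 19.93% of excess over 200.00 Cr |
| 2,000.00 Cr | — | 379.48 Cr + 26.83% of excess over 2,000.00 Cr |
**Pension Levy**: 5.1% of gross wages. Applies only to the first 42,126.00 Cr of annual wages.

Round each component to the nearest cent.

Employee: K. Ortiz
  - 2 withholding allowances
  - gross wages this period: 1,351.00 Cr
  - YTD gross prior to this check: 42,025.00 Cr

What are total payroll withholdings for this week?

Income Tax: taxable = 1,351.00 Cr − 2×270.00 Cr = 811.00 Cr
  20.74 Cr + 19.93% × (811.00 Cr − 200.00 Cr) = 20.74 Cr + 19.93% × 611.00 Cr = 142.51 Cr
Pension Levy: cap 42,126.00 Cr − YTD 42,025.00 Cr = 101.00 Cr subject; 5.1% × 101.00 Cr = 5.15 Cr
Total: 142.51 Cr + 5.15 Cr = 147.66 Cr

147.66 Cr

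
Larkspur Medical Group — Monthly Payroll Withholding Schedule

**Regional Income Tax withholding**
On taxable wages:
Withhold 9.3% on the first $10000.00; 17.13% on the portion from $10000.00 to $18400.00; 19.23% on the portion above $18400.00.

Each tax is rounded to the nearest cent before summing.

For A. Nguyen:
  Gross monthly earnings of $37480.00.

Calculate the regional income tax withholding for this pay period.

Regional Income Tax: taxable = $37480.00
  $2368.92 + 19.23% × ($37480.00 − $18400.00) = $2368.92 + 19.23% × $19080.00 = $6038.00

$6038.00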